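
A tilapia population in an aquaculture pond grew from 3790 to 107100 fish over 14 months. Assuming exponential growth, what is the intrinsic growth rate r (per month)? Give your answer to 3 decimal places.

From N(t) = N₀·e^(rt): e^(r·14) = 107100/3790 = 28.259.
r·14 = ln(28.259) = 3.3414, so r = 3.3414/14 = 0.23867.

0.239 per month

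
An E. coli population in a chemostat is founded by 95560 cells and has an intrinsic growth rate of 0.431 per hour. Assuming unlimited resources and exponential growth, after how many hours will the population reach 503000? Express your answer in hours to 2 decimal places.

3.85 hours

Set N₀·e^(rt) = 503000: e^(0.431·t) = 503000/95560 = 5.2637.
0.431·t = ln(5.2637) = 1.6608, so t = 1.6608/0.431 = 3.8534.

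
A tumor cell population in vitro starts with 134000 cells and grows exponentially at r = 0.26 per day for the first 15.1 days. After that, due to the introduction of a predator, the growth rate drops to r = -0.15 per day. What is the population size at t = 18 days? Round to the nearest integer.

4397713 cells

Phase 1: N(15.1) = 134000·e^(0.26×15.1) = 134000·e^3.926 = 6.794303×10^6.
Phase 2 runs for 18 − 15.1 = 2.9 days at r = -0.15.
N(18) = 6.794303×10^6·e^(-0.15×2.9) = 6.794303×10^6·e^-0.435 = 4.397713×10^6.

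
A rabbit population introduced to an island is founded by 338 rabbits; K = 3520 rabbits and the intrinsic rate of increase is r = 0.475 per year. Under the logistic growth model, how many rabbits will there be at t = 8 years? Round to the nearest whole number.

A = (K − N₀)/N₀ = (3520 − 338)/338 = 9.4142.
N(t) = K/(1 + A·e^(−rt)) = 3520/(1 + 9.4142×e^(−0.475×8)).
e^(−3.8) = 0.022371; denominator = 1 + 9.4142×0.022371 = 1.2106.
N = 3520/1.2106 = 2907.64.

2908 rabbits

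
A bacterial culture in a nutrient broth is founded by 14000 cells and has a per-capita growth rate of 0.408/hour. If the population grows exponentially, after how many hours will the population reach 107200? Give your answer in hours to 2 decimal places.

4.99 hours

Set N₀·e^(rt) = 107200: e^(0.408·t) = 107200/14000 = 7.6571.
0.408·t = ln(7.6571) = 2.0356, so t = 2.0356/0.408 = 4.9893.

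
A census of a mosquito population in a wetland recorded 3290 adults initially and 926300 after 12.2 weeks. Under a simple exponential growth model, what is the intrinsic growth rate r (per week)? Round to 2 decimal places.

0.46 per week

From N(t) = N₀·e^(rt): e^(r·12.2) = 926300/3290 = 281.55.
r·12.2 = ln(281.55) = 5.6403, so r = 5.6403/12.2 = 0.46232.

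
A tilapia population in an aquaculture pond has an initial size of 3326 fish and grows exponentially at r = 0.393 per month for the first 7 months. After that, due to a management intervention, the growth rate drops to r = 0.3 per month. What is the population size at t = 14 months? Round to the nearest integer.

Phase 1: N(7) = 3326·e^(0.393×7) = 3326·e^2.751 = 52079.4.
Phase 2 runs for 14 − 7 = 7 months at r = 0.3.
N(14) = 52079.4·e^(0.3×7) = 52079.4·e^2.1 = 425290.

425290 fish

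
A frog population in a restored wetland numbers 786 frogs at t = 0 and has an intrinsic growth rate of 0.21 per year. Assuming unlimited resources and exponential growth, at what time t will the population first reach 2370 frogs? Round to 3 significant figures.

Set N₀·e^(rt) = 2370: e^(0.21·t) = 2370/786 = 3.0153.
0.21·t = ln(3.0153) = 1.1037, so t = 1.1037/0.21 = 5.2557.

5.26 years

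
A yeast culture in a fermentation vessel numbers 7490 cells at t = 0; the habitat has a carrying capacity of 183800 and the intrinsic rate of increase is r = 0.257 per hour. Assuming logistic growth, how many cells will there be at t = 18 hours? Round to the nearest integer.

A = (K − N₀)/N₀ = (183800 − 7490)/7490 = 23.539.
N(t) = K/(1 + A·e^(−rt)) = 183800/(1 + 23.539×e^(−0.257×18)).
e^(−4.626) = 0.0097939; denominator = 1 + 23.539×0.0097939 = 1.2305.
N = 183800/1.2305 = 149365.

149365 cells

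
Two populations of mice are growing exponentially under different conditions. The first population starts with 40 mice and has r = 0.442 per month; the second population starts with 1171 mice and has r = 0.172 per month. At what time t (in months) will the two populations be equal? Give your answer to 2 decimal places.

Set 40·e^(0.442t) = 1171·e^(0.172t).
e^((0.442 − 0.172)t) = 1171/40 → e^(0.27·t) = 29.275.
0.27·t = ln(29.275) = 3.3767, so t = 3.3767/0.27 = 12.506.

12.51 months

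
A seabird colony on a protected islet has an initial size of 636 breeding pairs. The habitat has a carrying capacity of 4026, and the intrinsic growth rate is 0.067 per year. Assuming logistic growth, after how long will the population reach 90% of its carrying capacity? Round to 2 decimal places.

57.77 years

A = (K − N₀)/N₀ = (4026 − 636)/636 = 5.3302.
Solve 4026/(1 + 5.3302·e^(−0.067t)) = 3623.4: 1 + 5.3302·e^(−0.067t) = 1.1111, so e^(−0.067t) = 0.0208456.
−0.067·t = ln(0.0208456) = -3.8706, so t = 3.8706/0.067 = 57.77.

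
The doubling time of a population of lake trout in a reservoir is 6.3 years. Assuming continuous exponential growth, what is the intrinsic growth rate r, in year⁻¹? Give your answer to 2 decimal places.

r = ln(2)/t_d = 0.6931/6.3 = 0.11002.

0.11 per year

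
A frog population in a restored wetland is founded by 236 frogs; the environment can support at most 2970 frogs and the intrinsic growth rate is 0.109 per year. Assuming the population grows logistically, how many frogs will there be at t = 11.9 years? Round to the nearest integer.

A = (K − N₀)/N₀ = (2970 − 236)/236 = 11.585.
N(t) = K/(1 + A·e^(−rt)) = 2970/(1 + 11.585×e^(−0.109×11.9)).
e^(−1.297) = 0.27332; denominator = 1 + 11.585×0.27332 = 4.1664.
N = 2970/4.1664 = 712.849.

713 frogs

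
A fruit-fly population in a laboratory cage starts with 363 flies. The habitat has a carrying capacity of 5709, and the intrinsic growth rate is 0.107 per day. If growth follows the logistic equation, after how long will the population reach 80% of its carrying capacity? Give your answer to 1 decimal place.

A = (K − N₀)/N₀ = (5709 − 363)/363 = 14.727.
Solve 5709/(1 + 14.727·e^(−0.107t)) = 4567.2: 1 + 14.727·e^(−0.107t) = 1.25, so e^(−0.107t) = 0.0169753.
−0.107·t = ln(0.0169753) = -4.076, so t = 4.076/0.107 = 38.093.

38.1 days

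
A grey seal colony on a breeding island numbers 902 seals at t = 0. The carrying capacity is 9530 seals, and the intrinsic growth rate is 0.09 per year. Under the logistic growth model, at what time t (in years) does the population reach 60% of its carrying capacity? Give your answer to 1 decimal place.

A = (K − N₀)/N₀ = (9530 − 902)/902 = 9.5654.
Solve 9530/(1 + 9.5654·e^(−0.09t)) = 5718: 1 + 9.5654·e^(−0.09t) = 1.6667, so e^(−0.09t) = 0.0696956.
−0.09·t = ln(0.0696956) = -2.6636, so t = 2.6636/0.09 = 29.596.

29.6 years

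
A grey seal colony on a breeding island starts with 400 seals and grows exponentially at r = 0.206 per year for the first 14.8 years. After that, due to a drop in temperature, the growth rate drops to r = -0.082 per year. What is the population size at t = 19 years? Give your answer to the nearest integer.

Phase 1: N(14.8) = 400·e^(0.206×14.8) = 400·e^3.049 = 8436.01.
Phase 2 runs for 19 − 14.8 = 4.2 years at r = -0.082.
N(19) = 8436.01·e^(-0.082×4.2) = 8436.01·e^-0.3444 = 5978.14.

5978 seals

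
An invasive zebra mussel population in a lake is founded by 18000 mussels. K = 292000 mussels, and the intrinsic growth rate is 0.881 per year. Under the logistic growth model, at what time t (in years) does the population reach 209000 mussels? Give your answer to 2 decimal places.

A = (K − N₀)/N₀ = (292000 − 18000)/18000 = 15.222.
Solve 292000/(1 + 15.222·e^(−0.881t)) = 209000: 1 + 15.222·e^(−0.881t) = 1.3971, so e^(−0.881t) = 0.0260888.
−0.881·t = ln(0.0260888) = -3.6462, so t = 3.6462/0.881 = 4.1388.

4.14 years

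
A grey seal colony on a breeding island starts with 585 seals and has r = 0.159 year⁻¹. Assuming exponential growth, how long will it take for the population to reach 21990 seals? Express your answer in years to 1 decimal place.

22.8 years

Set N₀·e^(rt) = 21990: e^(0.159·t) = 21990/585 = 37.59.
0.159·t = ln(37.59) = 3.6267, so t = 3.6267/0.159 = 22.81.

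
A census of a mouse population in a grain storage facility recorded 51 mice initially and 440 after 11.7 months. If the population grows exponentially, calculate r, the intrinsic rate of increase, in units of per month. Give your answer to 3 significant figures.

From N(t) = N₀·e^(rt): e^(r·11.7) = 440/51 = 8.6275.
r·11.7 = ln(8.6275) = 2.1549, so r = 2.1549/11.7 = 0.18418.

0.184 per month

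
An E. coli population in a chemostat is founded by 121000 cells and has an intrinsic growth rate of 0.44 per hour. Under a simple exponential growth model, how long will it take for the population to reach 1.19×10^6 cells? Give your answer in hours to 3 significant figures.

Set N₀·e^(rt) = 1.19×10^6: e^(0.44·t) = 1.19×10^6/121000 = 9.8347.
0.44·t = ln(9.8347) = 2.2859, so t = 2.2859/0.44 = 5.1953.

5.20 hours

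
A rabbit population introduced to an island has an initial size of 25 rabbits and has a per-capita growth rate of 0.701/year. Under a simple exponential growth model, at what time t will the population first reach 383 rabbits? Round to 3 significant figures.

Set N₀·e^(rt) = 383: e^(0.701·t) = 383/25 = 15.32.
0.701·t = ln(15.32) = 2.7292, so t = 2.7292/0.701 = 3.8932.

3.89 years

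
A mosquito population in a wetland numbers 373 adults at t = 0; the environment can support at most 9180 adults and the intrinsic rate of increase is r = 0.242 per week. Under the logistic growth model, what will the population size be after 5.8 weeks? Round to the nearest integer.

1350 adults

A = (K − N₀)/N₀ = (9180 − 373)/373 = 23.611.
N(t) = K/(1 + A·e^(−rt)) = 9180/(1 + 23.611×e^(−0.242×5.8)).
e^(−1.404) = 0.24571; denominator = 1 + 23.611×0.24571 = 6.8015.
N = 9180/6.8015 = 1349.69.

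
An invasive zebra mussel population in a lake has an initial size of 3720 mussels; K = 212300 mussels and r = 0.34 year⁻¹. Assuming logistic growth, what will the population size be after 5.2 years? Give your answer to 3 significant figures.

A = (K − N₀)/N₀ = (212300 − 3720)/3720 = 56.07.
N(t) = K/(1 + A·e^(−rt)) = 212300/(1 + 56.07×e^(−0.34×5.2)).
e^(−1.768) = 0.17067; denominator = 1 + 56.07×0.17067 = 10.57.
N = 212300/10.57 = 20085.8.

20100 mussels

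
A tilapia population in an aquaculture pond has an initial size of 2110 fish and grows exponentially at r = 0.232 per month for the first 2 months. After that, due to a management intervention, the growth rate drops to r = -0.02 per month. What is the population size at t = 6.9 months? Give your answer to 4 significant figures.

Phase 1: N(2) = 2110·e^(0.232×2) = 2110·e^0.464 = 3355.79.
Phase 2 runs for 6.9 − 2 = 4.9 months at r = -0.02.
N(6.9) = 3355.79·e^(-0.02×4.9) = 3355.79·e^-0.098 = 3042.53.

3043 fish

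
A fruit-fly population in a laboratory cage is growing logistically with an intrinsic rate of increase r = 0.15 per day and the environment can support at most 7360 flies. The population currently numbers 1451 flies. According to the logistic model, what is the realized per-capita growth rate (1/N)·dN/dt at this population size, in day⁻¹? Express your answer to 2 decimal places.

0.12 per day

(1/N)·dN/dt = r(1 − N/K) = 0.15 × (1 − 1451/7360).
= 0.15 × 0.80285 = 0.12043.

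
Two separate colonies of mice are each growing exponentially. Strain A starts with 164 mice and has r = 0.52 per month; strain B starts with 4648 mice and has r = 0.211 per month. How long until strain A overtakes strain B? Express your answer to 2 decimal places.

10.82 months

Set 164·e^(0.52t) = 4648·e^(0.211t).
e^((0.52 − 0.211)t) = 4648/164 → e^(0.309·t) = 28.341.
0.309·t = ln(28.341) = 3.3443, so t = 3.3443/0.309 = 10.823.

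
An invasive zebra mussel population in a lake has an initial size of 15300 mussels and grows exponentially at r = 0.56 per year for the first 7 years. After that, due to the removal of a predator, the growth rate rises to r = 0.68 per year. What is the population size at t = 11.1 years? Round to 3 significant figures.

Phase 1: N(7) = 15300·e^(0.56×7) = 15300·e^3.92 = 771127.
Phase 2 runs for 11.1 − 7 = 4.1 years at r = 0.68.
N(11.1) = 771127·e^(0.68×4.1) = 771127·e^2.788 = 1.252965×10^7.

12500000 mussels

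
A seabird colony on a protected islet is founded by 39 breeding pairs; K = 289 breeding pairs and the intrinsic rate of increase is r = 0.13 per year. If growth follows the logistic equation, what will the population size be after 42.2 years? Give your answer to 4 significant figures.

281.5 breeding pairs

A = (K − N₀)/N₀ = (289 − 39)/39 = 6.4103.
N(t) = K/(1 + A·e^(−rt)) = 289/(1 + 6.4103×e^(−0.13×42.2)).
e^(−5.486) = 0.0041444; denominator = 1 + 6.4103×0.0041444 = 1.0266.
N = 289/1.0266 = 281.521.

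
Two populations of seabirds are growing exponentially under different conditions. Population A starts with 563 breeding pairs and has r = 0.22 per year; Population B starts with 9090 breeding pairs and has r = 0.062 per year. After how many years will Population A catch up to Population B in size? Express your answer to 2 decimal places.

17.61 years

Set 563·e^(0.22t) = 9090·e^(0.062t).
e^((0.22 − 0.062)t) = 9090/563 → e^(0.158·t) = 16.146.
0.158·t = ln(16.146) = 2.7817, so t = 2.7817/0.158 = 17.605.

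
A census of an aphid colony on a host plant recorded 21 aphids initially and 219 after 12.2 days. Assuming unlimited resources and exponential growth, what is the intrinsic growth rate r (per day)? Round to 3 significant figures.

From N(t) = N₀·e^(rt): e^(r·12.2) = 219/21 = 10.429.
r·12.2 = ln(10.429) = 2.3445, so r = 2.3445/12.2 = 0.19218.

0.192 per day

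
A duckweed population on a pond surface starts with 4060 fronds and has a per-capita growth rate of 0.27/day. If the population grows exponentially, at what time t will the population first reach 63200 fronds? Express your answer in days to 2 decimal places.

10.17 days

Set N₀·e^(rt) = 63200: e^(0.27·t) = 63200/4060 = 15.567.
0.27·t = ln(15.567) = 2.7451, so t = 2.7451/0.27 = 10.167.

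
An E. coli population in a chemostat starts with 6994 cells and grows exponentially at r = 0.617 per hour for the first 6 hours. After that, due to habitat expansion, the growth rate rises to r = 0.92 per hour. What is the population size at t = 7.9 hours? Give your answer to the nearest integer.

1627911 cells

Phase 1: N(6) = 6994·e^(0.617×6) = 6994·e^3.702 = 283455.
Phase 2 runs for 7.9 − 6 = 1.9 hours at r = 0.92.
N(7.9) = 283455·e^(0.92×1.9) = 283455·e^1.748 = 1.627911×10^6.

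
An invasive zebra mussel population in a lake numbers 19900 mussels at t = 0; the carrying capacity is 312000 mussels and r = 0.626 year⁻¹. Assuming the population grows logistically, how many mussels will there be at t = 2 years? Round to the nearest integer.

A = (K − N₀)/N₀ = (312000 − 19900)/19900 = 14.678.
N(t) = K/(1 + A·e^(−rt)) = 312000/(1 + 14.678×e^(−0.626×2)).
e^(−1.252) = 0.28593; denominator = 1 + 14.678×0.28593 = 5.197.
N = 312000/5.197 = 60034.3.

60034 mussels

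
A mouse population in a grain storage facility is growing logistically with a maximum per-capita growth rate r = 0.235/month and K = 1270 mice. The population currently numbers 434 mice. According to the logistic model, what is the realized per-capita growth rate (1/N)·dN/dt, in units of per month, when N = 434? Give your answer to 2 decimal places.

0.15 per month

(1/N)·dN/dt = r(1 − N/K) = 0.235 × (1 − 434/1270).
= 0.235 × 0.65827 = 0.15469.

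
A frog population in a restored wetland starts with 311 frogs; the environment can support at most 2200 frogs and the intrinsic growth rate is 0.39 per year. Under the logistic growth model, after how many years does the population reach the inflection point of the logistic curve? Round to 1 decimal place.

Logistic growth is fastest at N = K/2 = 1100.
A = (K − N₀)/N₀ = 6.074. Set K/(1 + A·e^(−rt)) = K/2 → A·e^(−rt) = 1.
e^(−0.39t) = 1/6.074 = 0.164637, so t = ln(6.074)/0.39 = 1.804/0.39 = 4.6257.

4.6 years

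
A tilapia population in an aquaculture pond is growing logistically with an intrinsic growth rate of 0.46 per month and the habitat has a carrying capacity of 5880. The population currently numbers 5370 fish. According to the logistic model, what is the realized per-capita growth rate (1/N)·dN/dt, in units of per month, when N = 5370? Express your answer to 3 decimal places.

(1/N)·dN/dt = r(1 − N/K) = 0.46 × (1 − 5370/5880).
= 0.46 × 0.086735 = 0.039898.

0.040 per month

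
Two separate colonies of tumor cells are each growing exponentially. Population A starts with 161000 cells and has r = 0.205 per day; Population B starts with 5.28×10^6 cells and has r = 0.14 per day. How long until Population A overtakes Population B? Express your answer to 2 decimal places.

53.70 days

Set 161000·e^(0.205t) = 5.28×10^6·e^(0.14t).
e^((0.205 − 0.14)t) = 5.28×10^6/161000 → e^(0.065·t) = 32.795.
0.065·t = ln(32.795) = 3.4903, so t = 3.4903/0.065 = 53.697.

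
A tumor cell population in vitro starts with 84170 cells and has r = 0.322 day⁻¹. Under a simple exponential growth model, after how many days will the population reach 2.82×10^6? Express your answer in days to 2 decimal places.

10.91 days

Set N₀·e^(rt) = 2.82×10^6: e^(0.322·t) = 2.82×10^6/84170 = 33.504.
0.322·t = ln(33.504) = 3.5117, so t = 3.5117/0.322 = 10.906.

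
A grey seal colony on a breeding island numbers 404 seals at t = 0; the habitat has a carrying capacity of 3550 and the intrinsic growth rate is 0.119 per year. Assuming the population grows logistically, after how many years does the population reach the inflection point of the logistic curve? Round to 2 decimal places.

17.25 years

Logistic growth is fastest at N = K/2 = 1775.
A = (K − N₀)/N₀ = 7.7871. Set K/(1 + A·e^(−rt)) = K/2 → A·e^(−rt) = 1.
e^(−0.119t) = 1/7.7871 = 0.128417, so t = ln(7.7871)/0.119 = 2.0525/0.119 = 17.248.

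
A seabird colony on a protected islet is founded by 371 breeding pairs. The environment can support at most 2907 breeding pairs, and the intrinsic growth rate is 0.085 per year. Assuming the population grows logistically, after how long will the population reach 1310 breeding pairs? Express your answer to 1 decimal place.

20.3 years

A = (K − N₀)/N₀ = (2907 − 371)/371 = 6.8356.
Solve 2907/(1 + 6.8356·e^(−0.085t)) = 1310: 1 + 6.8356·e^(−0.085t) = 2.2191, so e^(−0.085t) = 0.178344.
−0.085·t = ln(0.178344) = -1.724, so t = 1.724/0.085 = 20.283.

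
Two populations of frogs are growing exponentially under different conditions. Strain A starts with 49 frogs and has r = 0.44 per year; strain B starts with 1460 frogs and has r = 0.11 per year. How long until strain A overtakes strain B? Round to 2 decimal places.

10.29 years

Set 49·e^(0.44t) = 1460·e^(0.11t).
e^((0.44 − 0.11)t) = 1460/49 → e^(0.33·t) = 29.796.
0.33·t = ln(29.796) = 3.3944, so t = 3.3944/0.33 = 10.286.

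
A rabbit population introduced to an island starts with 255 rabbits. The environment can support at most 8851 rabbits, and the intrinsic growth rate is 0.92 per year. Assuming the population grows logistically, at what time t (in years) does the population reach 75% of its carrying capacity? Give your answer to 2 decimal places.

5.02 years

A = (K − N₀)/N₀ = (8851 − 255)/255 = 33.71.
Solve 8851/(1 + 33.71·e^(−0.92t)) = 6638.25: 1 + 33.71·e^(−0.92t) = 1.3333, so e^(−0.92t) = 0.00988832.
−0.92·t = ln(0.00988832) = -4.6164, so t = 4.6164/0.92 = 5.0178.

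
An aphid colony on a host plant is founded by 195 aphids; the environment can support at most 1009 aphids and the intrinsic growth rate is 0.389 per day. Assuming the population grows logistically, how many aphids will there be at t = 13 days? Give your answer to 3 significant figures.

A = (K − N₀)/N₀ = (1009 − 195)/195 = 4.1744.
N(t) = K/(1 + A·e^(−rt)) = 1009/(1 + 4.1744×e^(−0.389×13)).
e^(−5.057) = 0.0063646; denominator = 1 + 4.1744×0.0063646 = 1.0266.
N = 1009/1.0266 = 982.886.

983 aphids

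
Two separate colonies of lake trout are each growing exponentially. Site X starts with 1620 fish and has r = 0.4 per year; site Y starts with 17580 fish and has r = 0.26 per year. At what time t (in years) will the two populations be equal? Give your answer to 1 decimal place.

17.0 years

Set 1620·e^(0.4t) = 17580·e^(0.26t).
e^((0.4 − 0.26)t) = 17580/1620 → e^(0.14·t) = 10.852.
0.14·t = ln(10.852) = 2.3843, so t = 2.3843/0.14 = 17.031.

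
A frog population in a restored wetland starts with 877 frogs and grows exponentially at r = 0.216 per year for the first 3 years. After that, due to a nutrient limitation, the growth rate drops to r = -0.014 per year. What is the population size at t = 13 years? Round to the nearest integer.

1458 frogs

Phase 1: N(3) = 877·e^(0.216×3) = 877·e^0.648 = 1676.57.
Phase 2 runs for 13 − 3 = 10 years at r = -0.014.
N(13) = 1676.57·e^(-0.014×10) = 1676.57·e^-0.14 = 1457.54.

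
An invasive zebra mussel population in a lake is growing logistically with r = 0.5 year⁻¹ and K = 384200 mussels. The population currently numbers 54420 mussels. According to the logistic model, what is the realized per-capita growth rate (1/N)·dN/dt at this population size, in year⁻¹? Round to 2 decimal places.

0.43 per year

(1/N)·dN/dt = r(1 − N/K) = 0.5 × (1 − 54420/384200).
= 0.5 × 0.85836 = 0.42918.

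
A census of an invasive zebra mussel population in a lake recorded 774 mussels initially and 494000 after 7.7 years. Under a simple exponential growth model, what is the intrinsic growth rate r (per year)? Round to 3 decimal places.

0.839 per year

From N(t) = N₀·e^(rt): e^(r·7.7) = 494000/774 = 638.24.
r·7.7 = ln(638.24) = 6.4587, so r = 6.4587/7.7 = 0.83879.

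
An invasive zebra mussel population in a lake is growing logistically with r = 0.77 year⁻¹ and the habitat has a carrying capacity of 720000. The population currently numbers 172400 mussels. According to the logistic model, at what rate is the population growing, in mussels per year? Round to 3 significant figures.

101000 mussels per year

dN/dt = rN(1 − N/K) = 0.77 × 172400 × (1 − 172400/720000).
1 − 172400/720000 = 0.76056; dN/dt = 0.77 × 172400 × 0.76056 = 1.00962×10^5.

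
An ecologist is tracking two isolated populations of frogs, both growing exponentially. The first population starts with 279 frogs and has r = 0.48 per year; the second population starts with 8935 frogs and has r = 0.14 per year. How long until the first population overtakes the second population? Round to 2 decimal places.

Set 279·e^(0.48t) = 8935·e^(0.14t).
e^((0.48 − 0.14)t) = 8935/279 → e^(0.34·t) = 32.025.
0.34·t = ln(32.025) = 3.4665, so t = 3.4665/0.34 = 10.196.

10.20 years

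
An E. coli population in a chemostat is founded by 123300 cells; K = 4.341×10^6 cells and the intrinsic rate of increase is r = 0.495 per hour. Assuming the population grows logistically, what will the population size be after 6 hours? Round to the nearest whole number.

1575725 cells

A = (K − N₀)/N₀ = (4.341×10^6 − 123300)/123300 = 34.207.
N(t) = K/(1 + A·e^(−rt)) = 4.341×10^6/(1 + 34.207×e^(−0.495×6)).
e^(−2.97) = 0.051303; denominator = 1 + 34.207×0.051303 = 2.7549.
N = 4.341×10^6/2.7549 = 1.575725×10^6.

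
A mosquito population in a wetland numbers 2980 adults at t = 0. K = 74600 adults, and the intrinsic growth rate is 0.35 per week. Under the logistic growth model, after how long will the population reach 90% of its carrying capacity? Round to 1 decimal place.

A = (K − N₀)/N₀ = (74600 − 2980)/2980 = 24.034.
Solve 74600/(1 + 24.034·e^(−0.35t)) = 67140: 1 + 24.034·e^(−0.35t) = 1.1111, so e^(−0.35t) = 0.00462317.
−0.35·t = ln(0.00462317) = -5.3767, so t = 5.3767/0.35 = 15.362.

15.4 weeks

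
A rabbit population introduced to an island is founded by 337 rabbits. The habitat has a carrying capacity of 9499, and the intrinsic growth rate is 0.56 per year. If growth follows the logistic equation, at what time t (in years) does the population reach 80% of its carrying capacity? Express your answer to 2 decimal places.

8.37 years

A = (K − N₀)/N₀ = (9499 − 337)/337 = 27.187.
Solve 9499/(1 + 27.187·e^(−0.56t)) = 7599.2: 1 + 27.187·e^(−0.56t) = 1.25, so e^(−0.56t) = 0.00919559.
−0.56·t = ln(0.00919559) = -4.689, so t = 4.689/0.56 = 8.3733.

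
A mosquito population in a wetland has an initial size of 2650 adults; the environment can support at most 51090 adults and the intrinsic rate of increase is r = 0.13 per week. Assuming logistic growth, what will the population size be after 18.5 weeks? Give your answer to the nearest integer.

A = (K − N₀)/N₀ = (51090 − 2650)/2650 = 18.279.
N(t) = K/(1 + A·e^(−rt)) = 51090/(1 + 18.279×e^(−0.13×18.5)).
e^(−2.405) = 0.090265; denominator = 1 + 18.279×0.090265 = 2.65.
N = 51090/2.65 = 19279.4.

19279 adults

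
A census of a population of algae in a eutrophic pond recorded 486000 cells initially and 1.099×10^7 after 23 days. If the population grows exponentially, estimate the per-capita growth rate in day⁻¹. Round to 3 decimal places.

0.136 per day

From N(t) = N₀·e^(rt): e^(r·23) = 1.099×10^7/486000 = 22.613.
r·23 = ln(22.613) = 3.1185, so r = 3.1185/23 = 0.13559.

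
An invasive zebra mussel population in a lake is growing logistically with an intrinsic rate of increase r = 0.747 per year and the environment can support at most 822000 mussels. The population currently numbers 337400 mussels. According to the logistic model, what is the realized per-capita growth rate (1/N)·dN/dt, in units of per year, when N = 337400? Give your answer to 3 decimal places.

0.440 per year

(1/N)·dN/dt = r(1 − N/K) = 0.747 × (1 − 337400/822000).
= 0.747 × 0.58954 = 0.44038.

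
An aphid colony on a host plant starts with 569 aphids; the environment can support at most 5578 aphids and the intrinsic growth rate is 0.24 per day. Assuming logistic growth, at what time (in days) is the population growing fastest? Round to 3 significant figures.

9.06 days

Logistic growth is fastest at N = K/2 = 2789.
A = (K − N₀)/N₀ = 8.8032. Set K/(1 + A·e^(−rt)) = K/2 → A·e^(−rt) = 1.
e^(−0.24t) = 1/8.8032 = 0.113596, so t = ln(8.8032)/0.24 = 2.1751/0.24 = 9.063.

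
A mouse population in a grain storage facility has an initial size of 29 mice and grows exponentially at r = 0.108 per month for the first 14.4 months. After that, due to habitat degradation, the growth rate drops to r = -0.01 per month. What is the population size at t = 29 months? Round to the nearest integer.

Phase 1: N(14.4) = 29·e^(0.108×14.4) = 29·e^1.555 = 137.345.
Phase 2 runs for 29 − 14.4 = 14.6 months at r = -0.01.
N(29) = 137.345·e^(-0.01×14.6) = 137.345·e^-0.146 = 118.688.

119 mice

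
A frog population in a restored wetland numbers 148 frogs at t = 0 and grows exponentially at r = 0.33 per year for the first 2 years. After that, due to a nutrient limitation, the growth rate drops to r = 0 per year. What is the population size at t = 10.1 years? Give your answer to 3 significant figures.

286 frogs

Phase 1: N(2) = 148·e^(0.33×2) = 148·e^0.66 = 286.349.
Phase 2 runs for 10.1 − 2 = 8.1 years at r = 0.
N(10.1) = 286.349·e^(0×8.1) = 286.349·e^-0 = 286.349.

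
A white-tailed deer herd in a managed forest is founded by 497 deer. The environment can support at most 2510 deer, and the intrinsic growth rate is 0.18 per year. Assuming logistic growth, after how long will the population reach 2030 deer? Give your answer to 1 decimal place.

A = (K − N₀)/N₀ = (2510 − 497)/497 = 4.0503.
Solve 2510/(1 + 4.0503·e^(−0.18t)) = 2030: 1 + 4.0503·e^(−0.18t) = 1.2365, so e^(−0.18t) = 0.0583792.
−0.18·t = ln(0.0583792) = -2.8408, so t = 2.8408/0.18 = 15.782.

15.8 years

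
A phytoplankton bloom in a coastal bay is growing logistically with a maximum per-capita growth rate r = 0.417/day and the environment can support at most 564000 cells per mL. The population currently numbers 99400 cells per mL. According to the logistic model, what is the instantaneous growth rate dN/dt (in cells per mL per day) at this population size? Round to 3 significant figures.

34100 cells per mL per day

dN/dt = rN(1 − N/K) = 0.417 × 99400 × (1 − 99400/564000).
1 − 99400/564000 = 0.82376; dN/dt = 0.417 × 99400 × 0.82376 = 34145.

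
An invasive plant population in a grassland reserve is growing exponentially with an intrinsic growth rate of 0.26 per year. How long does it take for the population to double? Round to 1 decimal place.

Doubling time t_d = ln(2)/r = 0.6931/0.26 = 2.666.

2.7 years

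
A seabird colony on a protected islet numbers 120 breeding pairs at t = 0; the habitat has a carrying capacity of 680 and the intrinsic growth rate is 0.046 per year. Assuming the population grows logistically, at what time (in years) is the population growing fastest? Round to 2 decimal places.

Logistic growth is fastest at N = K/2 = 340.
A = (K − N₀)/N₀ = 4.6667. Set K/(1 + A·e^(−rt)) = K/2 → A·e^(−rt) = 1.
e^(−0.046t) = 1/4.6667 = 0.214286, so t = ln(4.6667)/0.046 = 1.5404/0.046 = 33.488.

33.49 years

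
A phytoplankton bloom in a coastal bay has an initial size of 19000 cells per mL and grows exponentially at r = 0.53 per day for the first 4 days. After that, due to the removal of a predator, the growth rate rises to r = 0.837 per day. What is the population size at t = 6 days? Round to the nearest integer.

844242 cells per mL

Phase 1: N(4) = 19000·e^(0.53×4) = 19000·e^2.12 = 158292.
Phase 2 runs for 6 − 4 = 2 days at r = 0.837.
N(6) = 158292·e^(0.837×2) = 158292·e^1.674 = 844242.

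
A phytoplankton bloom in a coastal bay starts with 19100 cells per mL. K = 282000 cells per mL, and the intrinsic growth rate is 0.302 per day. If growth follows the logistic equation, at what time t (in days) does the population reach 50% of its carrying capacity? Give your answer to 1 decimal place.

8.7 days

A = (K − N₀)/N₀ = (282000 − 19100)/19100 = 13.764.
Solve 282000/(1 + 13.764·e^(−0.302t)) = 141000: 1 + 13.764·e^(−0.302t) = 2, so e^(−0.302t) = 0.0726512.
−0.302·t = ln(0.0726512) = -2.6221, so t = 2.6221/0.302 = 8.6824.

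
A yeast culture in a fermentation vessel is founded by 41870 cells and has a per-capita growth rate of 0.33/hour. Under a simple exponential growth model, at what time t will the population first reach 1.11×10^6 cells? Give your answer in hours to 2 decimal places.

9.93 hours

Set N₀·e^(rt) = 1.11×10^6: e^(0.33·t) = 1.11×10^6/41870 = 26.511.
0.33·t = ln(26.511) = 3.2775, so t = 3.2775/0.33 = 9.932.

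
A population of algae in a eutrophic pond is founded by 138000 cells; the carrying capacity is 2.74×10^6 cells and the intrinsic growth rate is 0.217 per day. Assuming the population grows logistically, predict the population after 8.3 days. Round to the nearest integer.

666132 cells

A = (K − N₀)/N₀ = (2.74×10^6 − 138000)/138000 = 18.855.
N(t) = K/(1 + A·e^(−rt)) = 2.74×10^6/(1 + 18.855×e^(−0.217×8.3)).
e^(−1.801) = 0.16512; denominator = 1 + 18.855×0.16512 = 4.1133.
N = 2.74×10^6/4.1133 = 666132.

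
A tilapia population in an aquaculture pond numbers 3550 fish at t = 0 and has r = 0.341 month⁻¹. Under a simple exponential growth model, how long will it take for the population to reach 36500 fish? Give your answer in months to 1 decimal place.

Set N₀·e^(rt) = 36500: e^(0.341·t) = 36500/3550 = 10.282.
0.341·t = ln(10.282) = 2.3304, so t = 2.3304/0.341 = 6.8339.

6.8 months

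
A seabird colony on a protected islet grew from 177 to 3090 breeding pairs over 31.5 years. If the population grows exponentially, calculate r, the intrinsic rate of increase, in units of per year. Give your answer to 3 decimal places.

From N(t) = N₀·e^(rt): e^(r·31.5) = 3090/177 = 17.458.
r·31.5 = ln(17.458) = 2.8598, so r = 2.8598/31.5 = 0.090787.

0.091 per year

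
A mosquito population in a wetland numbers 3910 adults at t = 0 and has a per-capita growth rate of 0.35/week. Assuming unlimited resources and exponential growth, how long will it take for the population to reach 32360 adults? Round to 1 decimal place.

6.0 weeks

Set N₀·e^(rt) = 32360: e^(0.35·t) = 32360/3910 = 8.2762.
0.35·t = ln(8.2762) = 2.1134, so t = 2.1134/0.35 = 6.0382.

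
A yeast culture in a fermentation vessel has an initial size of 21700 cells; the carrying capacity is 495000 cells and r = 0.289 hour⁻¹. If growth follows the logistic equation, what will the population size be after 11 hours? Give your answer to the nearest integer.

A = (K − N₀)/N₀ = (495000 − 21700)/21700 = 21.811.
N(t) = K/(1 + A·e^(−rt)) = 495000/(1 + 21.811×e^(−0.289×11)).
e^(−3.179) = 0.041627; denominator = 1 + 21.811×0.041627 = 1.9079.
N = 495000/1.9079 = 259443.

259443 cells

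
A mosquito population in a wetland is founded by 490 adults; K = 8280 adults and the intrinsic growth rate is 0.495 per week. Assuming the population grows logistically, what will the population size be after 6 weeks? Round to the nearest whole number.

A = (K − N₀)/N₀ = (8280 − 490)/490 = 15.898.
N(t) = K/(1 + A·e^(−rt)) = 8280/(1 + 15.898×e^(−0.495×6)).
e^(−2.97) = 0.051303; denominator = 1 + 15.898×0.051303 = 1.8156.
N = 8280/1.8156 = 4560.43.

4560 adults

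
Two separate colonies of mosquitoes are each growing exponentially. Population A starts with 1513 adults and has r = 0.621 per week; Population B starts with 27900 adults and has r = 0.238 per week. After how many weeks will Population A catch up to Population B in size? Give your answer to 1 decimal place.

7.6 weeks

Set 1513·e^(0.621t) = 27900·e^(0.238t).
e^((0.621 − 0.238)t) = 27900/1513 → e^(0.383·t) = 18.44.
0.383·t = ln(18.44) = 2.9145, so t = 2.9145/0.383 = 7.6097.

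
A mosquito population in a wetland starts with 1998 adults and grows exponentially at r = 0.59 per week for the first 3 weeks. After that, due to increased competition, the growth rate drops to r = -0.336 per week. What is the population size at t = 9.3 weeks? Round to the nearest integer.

1412 adults

Phase 1: N(3) = 1998·e^(0.59×3) = 1998·e^1.77 = 11730.
Phase 2 runs for 9.3 − 3 = 6.3 weeks at r = -0.336.
N(9.3) = 11730·e^(-0.336×6.3) = 11730·e^-2.117 = 1412.48.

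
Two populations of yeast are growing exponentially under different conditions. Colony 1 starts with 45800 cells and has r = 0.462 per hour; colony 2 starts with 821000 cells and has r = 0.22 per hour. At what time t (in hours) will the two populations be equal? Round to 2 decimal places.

Set 45800·e^(0.462t) = 821000·e^(0.22t).
e^((0.462 − 0.22)t) = 821000/45800 → e^(0.242·t) = 17.926.
0.242·t = ln(17.926) = 2.8862, so t = 2.8862/0.242 = 11.927.

11.93 hours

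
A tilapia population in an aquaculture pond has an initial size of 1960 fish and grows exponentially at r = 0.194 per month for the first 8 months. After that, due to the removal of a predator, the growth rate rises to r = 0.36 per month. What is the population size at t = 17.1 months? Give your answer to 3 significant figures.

245000 fish

Phase 1: N(8) = 1960·e^(0.194×8) = 1960·e^1.552 = 9252.97.
Phase 2 runs for 17.1 − 8 = 9.1 months at r = 0.36.
N(17.1) = 9252.97·e^(0.36×9.1) = 9252.97·e^3.276 = 244923.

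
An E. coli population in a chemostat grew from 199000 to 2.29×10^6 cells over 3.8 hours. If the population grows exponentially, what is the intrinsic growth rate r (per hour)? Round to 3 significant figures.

From N(t) = N₀·e^(rt): e^(r·3.8) = 2.29×10^6/199000 = 11.508.
r·3.8 = ln(11.508) = 2.443, so r = 2.443/3.8 = 0.6429.

0.643 per hour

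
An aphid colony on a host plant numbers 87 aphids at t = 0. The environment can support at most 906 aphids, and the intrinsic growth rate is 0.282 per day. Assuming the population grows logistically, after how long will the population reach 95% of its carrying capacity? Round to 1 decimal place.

A = (K − N₀)/N₀ = (906 − 87)/87 = 9.4138.
Solve 906/(1 + 9.4138·e^(−0.282t)) = 860.7: 1 + 9.4138·e^(−0.282t) = 1.0526, so e^(−0.282t) = 0.0055909.
−0.282·t = ln(0.0055909) = -5.1866, so t = 5.1866/0.282 = 18.392.

18.4 days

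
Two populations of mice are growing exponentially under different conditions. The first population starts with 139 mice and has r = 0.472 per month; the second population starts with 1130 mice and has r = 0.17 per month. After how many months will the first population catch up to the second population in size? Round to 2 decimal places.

6.94 months

Set 139·e^(0.472t) = 1130·e^(0.17t).
e^((0.472 − 0.17)t) = 1130/139 → e^(0.302·t) = 8.1295.
0.302·t = ln(8.1295) = 2.0955, so t = 2.0955/0.302 = 6.9387.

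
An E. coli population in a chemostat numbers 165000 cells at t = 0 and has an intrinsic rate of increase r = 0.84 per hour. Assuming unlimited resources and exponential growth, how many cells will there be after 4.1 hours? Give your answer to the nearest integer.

N(t) = N₀·e^(rt) = 165000 × e^(0.84×4.1) = 165000 × e^3.444.
e^3.444 ≈ 31.312, so N ≈ 165000 × 31.312 = 5.166473×10^6.

5166473 cells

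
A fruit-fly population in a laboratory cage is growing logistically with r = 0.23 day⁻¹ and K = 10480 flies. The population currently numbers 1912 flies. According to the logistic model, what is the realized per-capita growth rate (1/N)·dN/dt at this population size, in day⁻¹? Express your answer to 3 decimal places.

0.188 per day

(1/N)·dN/dt = r(1 − N/K) = 0.23 × (1 − 1912/10480).
= 0.23 × 0.81756 = 0.18804.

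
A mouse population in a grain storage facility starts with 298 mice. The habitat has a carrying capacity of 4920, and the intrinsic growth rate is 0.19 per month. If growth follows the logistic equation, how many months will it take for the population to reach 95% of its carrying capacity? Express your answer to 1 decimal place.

29.9 months

A = (K − N₀)/N₀ = (4920 − 298)/298 = 15.51.
Solve 4920/(1 + 15.51·e^(−0.19t)) = 4674: 1 + 15.51·e^(−0.19t) = 1.0526, so e^(−0.19t) = 0.00339338.
−0.19·t = ln(0.00339338) = -5.6859, so t = 5.6859/0.19 = 29.926.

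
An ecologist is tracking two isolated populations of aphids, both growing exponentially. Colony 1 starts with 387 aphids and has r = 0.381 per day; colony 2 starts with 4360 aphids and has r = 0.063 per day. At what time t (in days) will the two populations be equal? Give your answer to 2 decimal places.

Set 387·e^(0.381t) = 4360·e^(0.063t).
e^((0.381 − 0.063)t) = 4360/387 → e^(0.318·t) = 11.266.
0.318·t = ln(11.266) = 2.4218, so t = 2.4218/0.318 = 7.6157.

7.62 days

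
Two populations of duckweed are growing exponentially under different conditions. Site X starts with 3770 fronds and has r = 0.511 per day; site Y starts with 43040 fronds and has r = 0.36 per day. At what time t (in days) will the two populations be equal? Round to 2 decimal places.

Set 3770·e^(0.511t) = 43040·e^(0.36t).
e^((0.511 − 0.36)t) = 43040/3770 → e^(0.151·t) = 11.416.
0.151·t = ln(11.416) = 2.4351, so t = 2.4351/0.151 = 16.126.

16.13 days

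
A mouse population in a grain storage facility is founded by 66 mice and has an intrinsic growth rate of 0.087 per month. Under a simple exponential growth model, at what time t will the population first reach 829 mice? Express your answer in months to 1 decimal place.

29.1 months

Set N₀·e^(rt) = 829: e^(0.087·t) = 829/66 = 12.561.
0.087·t = ln(12.561) = 2.5306, so t = 2.5306/0.087 = 29.087.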